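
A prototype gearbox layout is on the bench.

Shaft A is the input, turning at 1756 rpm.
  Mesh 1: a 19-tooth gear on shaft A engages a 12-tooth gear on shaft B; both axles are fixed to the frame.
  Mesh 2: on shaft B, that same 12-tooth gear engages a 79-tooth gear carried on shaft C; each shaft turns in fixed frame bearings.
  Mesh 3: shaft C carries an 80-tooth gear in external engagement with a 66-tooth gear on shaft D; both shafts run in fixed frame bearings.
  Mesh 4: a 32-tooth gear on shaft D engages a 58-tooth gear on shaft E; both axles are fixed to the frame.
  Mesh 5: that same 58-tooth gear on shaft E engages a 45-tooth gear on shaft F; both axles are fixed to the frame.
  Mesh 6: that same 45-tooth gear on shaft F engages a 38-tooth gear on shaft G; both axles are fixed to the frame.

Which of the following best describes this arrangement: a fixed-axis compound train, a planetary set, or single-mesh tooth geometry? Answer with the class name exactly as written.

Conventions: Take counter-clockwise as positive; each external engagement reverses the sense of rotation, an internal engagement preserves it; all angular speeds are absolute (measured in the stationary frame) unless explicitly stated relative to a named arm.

6-mesh fixed-axis compound train (all bearings frame-fixed)
classification: fixed-axis compound train

fixed-axis compound train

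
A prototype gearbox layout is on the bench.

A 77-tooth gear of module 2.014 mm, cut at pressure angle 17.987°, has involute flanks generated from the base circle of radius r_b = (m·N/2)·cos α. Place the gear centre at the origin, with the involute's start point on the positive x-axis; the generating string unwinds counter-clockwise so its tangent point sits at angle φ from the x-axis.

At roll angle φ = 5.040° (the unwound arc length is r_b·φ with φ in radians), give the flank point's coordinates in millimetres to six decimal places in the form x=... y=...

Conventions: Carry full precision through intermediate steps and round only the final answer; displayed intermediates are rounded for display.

recognized (one wheel, involute flank): single-mesh tooth geometry, m = 2.014, N = 77
pitch radius r_p = m·N/2 = 2.014·77/2 = 77.539000
base radius r_b = r_p·cos α = 77.539000·cos 17.987° = 73.749406
roll angle φ = 5.040° = 0.08796459 rad
x = r_b·(cos φ + φ·sin φ) = 74.034182
y = r_b·(sin φ − φ·cos φ) = 0.016720

x=74.034182 y=0.016720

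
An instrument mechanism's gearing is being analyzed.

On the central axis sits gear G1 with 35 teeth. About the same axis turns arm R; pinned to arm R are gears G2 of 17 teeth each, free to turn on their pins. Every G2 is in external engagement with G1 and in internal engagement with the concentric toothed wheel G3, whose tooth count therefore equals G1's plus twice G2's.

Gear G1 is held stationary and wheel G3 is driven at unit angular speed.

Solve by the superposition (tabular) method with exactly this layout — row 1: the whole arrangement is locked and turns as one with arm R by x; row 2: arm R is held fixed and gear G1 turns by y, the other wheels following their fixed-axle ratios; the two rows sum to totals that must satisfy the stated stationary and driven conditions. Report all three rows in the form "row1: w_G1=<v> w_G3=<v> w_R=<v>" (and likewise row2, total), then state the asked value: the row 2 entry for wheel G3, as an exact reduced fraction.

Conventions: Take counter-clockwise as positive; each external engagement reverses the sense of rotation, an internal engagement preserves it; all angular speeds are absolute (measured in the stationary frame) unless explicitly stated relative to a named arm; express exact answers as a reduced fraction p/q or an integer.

row1: w_G1=69/104 w_G3=69/104 w_R=69/104
row2: w_G1=-69/104 w_G3=35/104 w_R=0
total: w_G1=0 w_G3=1 w_R=69/104
asked value: 35/104

class = planetary set [G3 = 35+2·17 = 69; Willis about the carrier]
row 1: whole set turns with the arm by x
row 2: sun turns y, ring = −(35/69)·y, arm 0
boundary: total ω_sun = x + y = 0 and total ω_ring = x − (35/69)·y = 1  ⇒  y = -69/104, x = 69/104
row 2 ring = −(35/69)·(-69/104) = 35/104
totals (row 1 + row 2): sun 69/104 + (-69/104) = 0, ring 69/104 + 35/104 = 1, arm 69/104 + 0 = 69/104
asked cell (row2, ring) = 35/104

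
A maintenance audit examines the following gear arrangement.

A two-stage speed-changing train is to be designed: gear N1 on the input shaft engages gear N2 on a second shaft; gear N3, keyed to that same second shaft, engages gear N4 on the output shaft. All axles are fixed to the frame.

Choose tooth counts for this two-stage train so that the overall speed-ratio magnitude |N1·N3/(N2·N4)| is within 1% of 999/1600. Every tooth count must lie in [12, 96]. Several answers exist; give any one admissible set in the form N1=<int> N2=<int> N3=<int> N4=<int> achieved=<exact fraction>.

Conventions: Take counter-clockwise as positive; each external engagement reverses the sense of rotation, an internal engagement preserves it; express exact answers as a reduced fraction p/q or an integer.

topology: fixed-axis compound train — 2 stages, target 999/1600
target = 999/1600 in lowest terms: an exact hit needs N1·N3 = k·999 and N2·N4 = k·1600 for one integer k, every count in [12, 96]; additionally prefer no 1:1 stage (N1 ≠ N2, N3 ≠ N4)
k = 1: N1·N3 = 999 = 27·37, N2·N4 = 1600 = 20·80
achieved = 27·37/(20·80) = 999/1600; |achieved − target| = 0 ≤ 999/160000 ✓

N1=27 N2=20 N3=37 N4=80 achieved=999/1600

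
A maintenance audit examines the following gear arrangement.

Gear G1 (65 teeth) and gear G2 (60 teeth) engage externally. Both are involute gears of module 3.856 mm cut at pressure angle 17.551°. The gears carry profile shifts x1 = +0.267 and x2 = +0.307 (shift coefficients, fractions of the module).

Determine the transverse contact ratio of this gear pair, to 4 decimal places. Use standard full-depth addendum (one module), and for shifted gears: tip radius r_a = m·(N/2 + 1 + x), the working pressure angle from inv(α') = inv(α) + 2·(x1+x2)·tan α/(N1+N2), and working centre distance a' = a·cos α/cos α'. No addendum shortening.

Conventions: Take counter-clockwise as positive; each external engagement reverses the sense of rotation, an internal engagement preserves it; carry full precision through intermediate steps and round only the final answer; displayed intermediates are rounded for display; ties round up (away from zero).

1.8508

recognized (one external pair, fixed centres): single-mesh tooth geometry, m = 3.856, N1 = 65, N2 = 60
base radii: r_b1 = 119.486217, r_b2 = 110.294970
tip radii: r_a1 = 130.205552, r_a2 = 120.719792
inv(α') = inv(17.551°) + 2·(+0.267+0.307)·tan α/(65+60) = 0.01285963  ⇒  α' = 19.06959°
a' = a·cos α / cos α' = 241.0000·cos 17.551°/cos 19.06959° = 243.123193
action lengths: √(r_a1²−r_b1²) = 51.735188, √(r_a2²−r_b2²) = 49.074309
base pitch p_b = π·m·cos α = 11.550062
CR = (51.735188 + 49.074309 − 243.123193·sin 19.06959°)/11.550062 = 1.850828
contact ratio ≈ 1.8508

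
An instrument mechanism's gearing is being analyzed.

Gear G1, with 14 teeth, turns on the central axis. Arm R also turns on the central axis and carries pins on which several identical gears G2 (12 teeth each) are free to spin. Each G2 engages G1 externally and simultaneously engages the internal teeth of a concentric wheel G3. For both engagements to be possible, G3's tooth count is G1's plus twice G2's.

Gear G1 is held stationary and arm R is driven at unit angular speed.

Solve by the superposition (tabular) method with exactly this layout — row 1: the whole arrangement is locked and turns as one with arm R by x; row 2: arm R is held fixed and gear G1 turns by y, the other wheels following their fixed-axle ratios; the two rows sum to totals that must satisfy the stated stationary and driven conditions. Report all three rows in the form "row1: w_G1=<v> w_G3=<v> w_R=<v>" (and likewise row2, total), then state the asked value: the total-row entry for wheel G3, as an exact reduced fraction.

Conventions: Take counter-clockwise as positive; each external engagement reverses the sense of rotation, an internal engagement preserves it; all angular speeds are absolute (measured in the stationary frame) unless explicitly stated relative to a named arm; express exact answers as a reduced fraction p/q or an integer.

topology: planetary set — G1 14T / G2 12T / G3 38T, arm = carrier (Willis)
superposition row 1 [locked train]: every member turns x
row 2 (arm held, sun turns y): ω_ring = −(14/38)·y, ω_arm = 0
boundary: total ω_sun = x + y = 0 and total ω_arm = x = 1  ⇒  y = -1, x = 1
row 2 ring = −(14/38)·(-1) = 7/19
totals (row 1 + row 2): sun 1 + (-1) = 0, ring 1 + 7/19 = 26/19, arm 1 + 0 = 1
asked cell (total, ring) = 26/19

row1: w_G1=1 w_G3=1 w_R=1
row2: w_G1=-1 w_G3=7/19 w_R=0
total: w_G1=0 w_G3=26/19 w_R=1
asked value: 26/19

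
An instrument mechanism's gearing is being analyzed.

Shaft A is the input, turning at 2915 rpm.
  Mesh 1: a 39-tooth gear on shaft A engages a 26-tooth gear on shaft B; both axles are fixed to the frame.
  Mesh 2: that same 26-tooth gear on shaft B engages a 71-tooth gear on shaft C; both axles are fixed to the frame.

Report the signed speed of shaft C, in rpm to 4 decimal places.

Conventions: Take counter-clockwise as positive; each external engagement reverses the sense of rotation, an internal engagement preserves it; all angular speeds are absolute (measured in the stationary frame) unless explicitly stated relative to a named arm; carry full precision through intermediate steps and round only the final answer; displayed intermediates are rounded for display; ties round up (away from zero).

+1601.1972 rpm

2-mesh fixed-axis compound train (all bearings frame-fixed)
mesh 1 [39T→26T]: ω = 2915.0000×39/26 = 4372.5000 rpm, sense flips to −
mesh 2 [26T→71T]: ω = 4372.5000×26/71 = 1601.1972 rpm, sense flips to +
signed output speed = +1601.1972 rpm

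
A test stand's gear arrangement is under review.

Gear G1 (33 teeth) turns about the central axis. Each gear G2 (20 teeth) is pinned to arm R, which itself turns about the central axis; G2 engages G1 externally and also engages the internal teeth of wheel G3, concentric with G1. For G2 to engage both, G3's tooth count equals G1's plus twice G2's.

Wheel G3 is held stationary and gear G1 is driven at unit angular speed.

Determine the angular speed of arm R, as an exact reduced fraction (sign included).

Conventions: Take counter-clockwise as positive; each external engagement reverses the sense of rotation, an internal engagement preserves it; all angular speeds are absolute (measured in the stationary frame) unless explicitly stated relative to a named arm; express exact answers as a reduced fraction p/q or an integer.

recognized (axles ride arm R): planetary set, 33/20/73 teeth
ring teeth: 33 + 2·20 = 73
33(ω_sun−ω_arm) = −73(ω_ring−ω_arm),  ω_ring = 0, ω_sun = 1
33(1−ω_arm) = −73(0−ω_arm)  ⇒  106·ω_arm = 33  ⇒  ω_arm = 33/106
exact speed ratio = 33/106

33/106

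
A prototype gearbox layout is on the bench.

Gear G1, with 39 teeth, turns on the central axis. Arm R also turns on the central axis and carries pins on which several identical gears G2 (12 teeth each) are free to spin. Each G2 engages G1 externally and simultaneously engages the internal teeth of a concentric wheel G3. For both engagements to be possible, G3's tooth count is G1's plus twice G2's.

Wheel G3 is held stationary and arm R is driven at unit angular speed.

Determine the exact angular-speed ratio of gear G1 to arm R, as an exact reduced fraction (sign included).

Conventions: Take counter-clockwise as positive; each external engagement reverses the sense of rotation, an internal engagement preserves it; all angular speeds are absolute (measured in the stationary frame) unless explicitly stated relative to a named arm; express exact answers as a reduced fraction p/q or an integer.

34/13

class = planetary set [G3 = 39+2·12 = 63; Willis about the carrier]
ring teeth: 39 + 2·12 = 63
39(ω_sun−ω_arm) = −63(ω_ring−ω_arm),  ω_ring = 0, ω_arm = 1
ω_sun = 1 − (63/39)(0−1) = 34/13
ω_out/ω_in = 34/13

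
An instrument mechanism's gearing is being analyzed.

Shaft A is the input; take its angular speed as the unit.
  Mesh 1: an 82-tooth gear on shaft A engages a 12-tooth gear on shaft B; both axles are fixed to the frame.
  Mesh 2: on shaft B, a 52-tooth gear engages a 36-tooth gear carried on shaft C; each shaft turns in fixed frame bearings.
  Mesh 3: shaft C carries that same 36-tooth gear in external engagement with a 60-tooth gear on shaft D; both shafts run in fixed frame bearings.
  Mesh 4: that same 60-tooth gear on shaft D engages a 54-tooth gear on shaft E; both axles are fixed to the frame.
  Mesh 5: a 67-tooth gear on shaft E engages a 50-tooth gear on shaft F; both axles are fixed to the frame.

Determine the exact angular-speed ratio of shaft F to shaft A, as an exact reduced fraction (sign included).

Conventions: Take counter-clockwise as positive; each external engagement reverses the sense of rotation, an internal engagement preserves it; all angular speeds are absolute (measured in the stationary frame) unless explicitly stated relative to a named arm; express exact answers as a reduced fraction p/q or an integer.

-35711/4050

class = fixed-axis compound train [5 meshes; 5 ratios multiply, 5 sense flips]
mesh 1 [82T→12T]: running ratio 41/6, sense −
mesh 2 [52T→36T]: running ratio 533/54, sense +
mesh 3 [36T→60T]: running ratio 533/90, sense −
mesh 4 [60T→54T]: running ratio 533/81, sense +
mesh 5 [67T→50T]: running ratio 35711/4050, sense −
ω_out/ω_in = -35711/4050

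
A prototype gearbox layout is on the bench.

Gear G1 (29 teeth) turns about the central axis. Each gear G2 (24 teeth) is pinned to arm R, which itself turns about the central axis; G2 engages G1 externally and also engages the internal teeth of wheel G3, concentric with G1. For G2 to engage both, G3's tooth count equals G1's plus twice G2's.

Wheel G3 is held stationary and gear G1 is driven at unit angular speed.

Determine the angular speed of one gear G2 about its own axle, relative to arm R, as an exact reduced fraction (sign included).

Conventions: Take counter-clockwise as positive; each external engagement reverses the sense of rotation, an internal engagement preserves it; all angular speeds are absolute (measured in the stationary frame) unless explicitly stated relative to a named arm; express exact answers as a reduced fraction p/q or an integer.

-2233/2544

planetary set (29T centre, 24T on arm, 77T internal) — Willis relation
ring teeth: 29 + 2·24 = 77
29(ω_sun−ω_arm) = −77(ω_ring−ω_arm),  ω_ring = 0, ω_sun = 1
29(1−ω_arm) = −77(0−ω_arm)  ⇒  106·ω_arm = 29  ⇒  ω_arm = 29/106
sun–planet mesh: 29·(1−29/106) = −24·(ω_p−ω_arm)  ⇒  ω_p−ω_arm = -2233/2544
exact speed ratio = -2233/2544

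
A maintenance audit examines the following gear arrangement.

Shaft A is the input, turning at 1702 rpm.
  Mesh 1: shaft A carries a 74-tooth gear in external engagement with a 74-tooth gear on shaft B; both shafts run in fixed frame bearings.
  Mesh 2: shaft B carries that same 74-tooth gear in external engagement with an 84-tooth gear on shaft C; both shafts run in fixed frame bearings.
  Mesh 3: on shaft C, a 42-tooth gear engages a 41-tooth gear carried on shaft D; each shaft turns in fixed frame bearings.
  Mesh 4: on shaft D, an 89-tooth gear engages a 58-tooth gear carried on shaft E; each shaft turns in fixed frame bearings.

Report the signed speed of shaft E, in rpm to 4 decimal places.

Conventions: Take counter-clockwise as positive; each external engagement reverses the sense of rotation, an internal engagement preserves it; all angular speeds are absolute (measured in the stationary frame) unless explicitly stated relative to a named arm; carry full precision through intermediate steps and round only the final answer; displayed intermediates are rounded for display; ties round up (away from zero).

class = fixed-axis compound train [4 meshes; 4 ratios multiply, 4 sense flips]
mesh 1 [74T→74T]: ω = 1702.0000×74/74 = 1702.0000 rpm, sense flips to −
mesh 2 [74T→84T]: ω = 1702.0000×74/84 = 1499.3810 rpm, sense flips to +
mesh 3 [42T→41T]: ω = 1499.3810×42/41 = 1535.9512 rpm, sense flips to −
mesh 4 [89T→58T]: ω = 1535.9512×89/58 = 2356.8907 rpm, sense flips to +
signed output speed = +2356.8907 rpm

+2356.8907 rpm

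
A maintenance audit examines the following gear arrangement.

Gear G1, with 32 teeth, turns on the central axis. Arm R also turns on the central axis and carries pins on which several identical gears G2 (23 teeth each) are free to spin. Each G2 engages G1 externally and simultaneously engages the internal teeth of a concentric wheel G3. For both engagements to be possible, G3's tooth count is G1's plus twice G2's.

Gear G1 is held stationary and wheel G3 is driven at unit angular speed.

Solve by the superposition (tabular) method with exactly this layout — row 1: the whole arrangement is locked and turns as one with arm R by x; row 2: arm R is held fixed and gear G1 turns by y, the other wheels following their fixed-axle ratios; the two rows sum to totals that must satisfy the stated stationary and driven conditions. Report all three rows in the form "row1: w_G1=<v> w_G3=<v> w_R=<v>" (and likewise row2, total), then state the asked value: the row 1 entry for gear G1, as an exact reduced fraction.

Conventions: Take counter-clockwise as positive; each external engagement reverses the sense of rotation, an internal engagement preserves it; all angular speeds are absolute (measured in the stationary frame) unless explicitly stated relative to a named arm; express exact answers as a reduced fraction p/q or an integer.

row1: w_G1=39/55 w_G3=39/55 w_R=39/55
row2: w_G1=-39/55 w_G3=16/55 w_R=0
total: w_G1=0 w_G3=1 w_R=39/55
asked value: 39/55

class = planetary set [G3 = 32+2·23 = 78; Willis about the carrier]
row 1 — lock + rotate with arm: ω_sun = ω_ring = ω_arm = x
row 2 — arm fixed, fixed-axis ratios: sun y, ring −(32/78)·y, arm 0
boundary: total ω_sun = x + y = 0 and total ω_ring = x − (32/78)·y = 1  ⇒  y = -39/55, x = 39/55
row 2 ring = −(32/78)·(-39/55) = 16/55
totals (row 1 + row 2): sun 39/55 + (-39/55) = 0, ring 39/55 + 16/55 = 1, arm 39/55 + 0 = 39/55
asked cell (row1, sun) = 39/55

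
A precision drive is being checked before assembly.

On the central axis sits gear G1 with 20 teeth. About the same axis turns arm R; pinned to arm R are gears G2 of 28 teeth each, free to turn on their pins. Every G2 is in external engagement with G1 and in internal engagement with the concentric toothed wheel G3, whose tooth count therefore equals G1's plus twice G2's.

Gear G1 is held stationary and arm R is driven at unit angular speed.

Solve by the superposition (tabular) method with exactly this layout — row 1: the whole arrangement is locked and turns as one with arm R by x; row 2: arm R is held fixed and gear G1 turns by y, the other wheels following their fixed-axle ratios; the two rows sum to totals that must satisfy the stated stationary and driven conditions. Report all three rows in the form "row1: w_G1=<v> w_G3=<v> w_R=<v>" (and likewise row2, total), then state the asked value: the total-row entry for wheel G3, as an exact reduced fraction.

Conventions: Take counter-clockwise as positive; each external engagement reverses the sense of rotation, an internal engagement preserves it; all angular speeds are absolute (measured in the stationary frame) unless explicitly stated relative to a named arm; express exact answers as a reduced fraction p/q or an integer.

class = planetary set [G3 = 20+2·28 = 76; Willis about the carrier]
superposition row 1 [locked train]: every member turns x
row 2 (arm held, sun turns y): ω_ring = −(20/76)·y, ω_arm = 0
boundary: total ω_sun = x + y = 0 and total ω_arm = x = 1  ⇒  y = -1, x = 1
row 2 ring = −(20/76)·(-1) = 5/19
totals (row 1 + row 2): sun 1 + (-1) = 0, ring 1 + 5/19 = 24/19, arm 1 + 0 = 1
asked cell (total, ring) = 24/19

row1: w_G1=1 w_G3=1 w_R=1
row2: w_G1=-1 w_G3=5/19 w_R=0
total: w_G1=0 w_G3=24/19 w_R=1
asked value: 24/19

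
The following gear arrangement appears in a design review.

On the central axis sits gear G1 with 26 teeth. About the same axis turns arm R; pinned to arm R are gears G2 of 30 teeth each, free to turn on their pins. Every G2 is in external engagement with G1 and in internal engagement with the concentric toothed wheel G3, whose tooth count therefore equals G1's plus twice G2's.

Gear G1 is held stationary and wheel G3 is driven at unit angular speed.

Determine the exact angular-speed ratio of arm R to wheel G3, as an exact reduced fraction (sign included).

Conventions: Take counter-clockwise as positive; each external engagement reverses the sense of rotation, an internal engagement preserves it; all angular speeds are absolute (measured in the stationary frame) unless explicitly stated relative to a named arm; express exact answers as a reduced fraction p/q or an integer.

recognized (axles ride arm R): planetary set, 26/30/86 teeth
ring teeth: 26 + 2·30 = 86
26(ω_sun−ω_arm) = −86(ω_ring−ω_arm),  ω_sun = 0, ω_ring = 1
26(0−ω_arm) = −86(1−ω_arm)  ⇒  112·ω_arm = 86  ⇒  ω_arm = 43/56
ω_out/ω_in = 43/56

43/56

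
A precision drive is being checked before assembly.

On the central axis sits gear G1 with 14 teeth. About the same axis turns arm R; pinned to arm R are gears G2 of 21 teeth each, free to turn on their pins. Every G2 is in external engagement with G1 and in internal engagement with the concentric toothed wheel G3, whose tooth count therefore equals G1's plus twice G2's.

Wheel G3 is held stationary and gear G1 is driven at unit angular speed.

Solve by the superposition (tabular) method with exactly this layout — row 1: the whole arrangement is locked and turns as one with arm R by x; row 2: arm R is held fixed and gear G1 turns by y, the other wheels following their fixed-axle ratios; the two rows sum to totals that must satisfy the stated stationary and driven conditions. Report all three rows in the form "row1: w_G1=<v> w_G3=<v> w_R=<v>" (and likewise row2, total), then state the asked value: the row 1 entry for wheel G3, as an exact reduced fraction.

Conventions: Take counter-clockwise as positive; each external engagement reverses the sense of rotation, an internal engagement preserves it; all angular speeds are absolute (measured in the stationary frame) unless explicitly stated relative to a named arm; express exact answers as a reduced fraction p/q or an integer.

row1: w_G1=1/5 w_G3=1/5 w_R=1/5
row2: w_G1=4/5 w_G3=-1/5 w_R=0
total: w_G1=1 w_G3=0 w_R=1/5
asked value: 1/5

planetary set (14T centre, 21T on arm, 56T internal) — Willis relation
superposition row 1 [locked train]: every member turns x
row 2 — arm fixed, fixed-axis ratios: sun y, ring −(14/56)·y, arm 0
boundary: total ω_ring = x − (14/56)·y = 0 and total ω_sun = x + y = 1  ⇒  y = 4/5, x = 1/5
row 2 ring = −(14/56)·4/5 = -1/5
totals (row 1 + row 2): sun 1/5 + 4/5 = 1, ring 1/5 + (-1/5) = 0, arm 1/5 + 0 = 1/5
asked cell (row1, ring) = 1/5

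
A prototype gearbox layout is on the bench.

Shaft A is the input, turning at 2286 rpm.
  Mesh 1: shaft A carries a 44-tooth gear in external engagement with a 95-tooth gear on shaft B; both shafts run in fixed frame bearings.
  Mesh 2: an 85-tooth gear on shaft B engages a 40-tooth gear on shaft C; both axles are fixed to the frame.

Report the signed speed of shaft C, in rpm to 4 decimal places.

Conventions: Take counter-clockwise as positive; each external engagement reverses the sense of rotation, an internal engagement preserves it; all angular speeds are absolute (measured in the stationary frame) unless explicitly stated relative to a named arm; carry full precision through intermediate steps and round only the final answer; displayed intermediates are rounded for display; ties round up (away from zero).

+2249.9053 rpm

recognized (3 fixed axles, 2 meshes): fixed-axis compound train
mesh 1 [44T→95T]: ω = 2286.0000×44/95 = 1058.7789 rpm, sense flips to −
mesh 2 [85T→40T]: ω = 1058.7789×85/40 = 2249.9053 rpm, sense flips to +
signed output speed = +2249.9053 rpm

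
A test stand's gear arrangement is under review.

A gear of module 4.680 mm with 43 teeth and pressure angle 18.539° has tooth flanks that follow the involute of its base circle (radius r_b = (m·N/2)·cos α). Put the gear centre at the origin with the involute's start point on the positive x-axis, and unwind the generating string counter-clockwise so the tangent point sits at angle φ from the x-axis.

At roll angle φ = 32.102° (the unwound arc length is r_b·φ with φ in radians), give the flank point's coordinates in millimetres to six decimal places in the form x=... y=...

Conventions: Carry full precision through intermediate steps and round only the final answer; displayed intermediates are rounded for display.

recognized (one wheel, involute flank): single-mesh tooth geometry, m = 4.680, N = 43
pitch radius r_p = m·N/2 = 4.680·43/2 = 100.620000
base radius r_b = r_p·cos α = 100.620000·cos 18.539° = 95.398572
roll angle φ = 32.102° = 0.56028560 rad
x = r_b·(cos φ + φ·sin φ) = 109.217523
y = r_b·(sin φ − φ·cos φ) = 5.419434

x=109.217523 y=5.419434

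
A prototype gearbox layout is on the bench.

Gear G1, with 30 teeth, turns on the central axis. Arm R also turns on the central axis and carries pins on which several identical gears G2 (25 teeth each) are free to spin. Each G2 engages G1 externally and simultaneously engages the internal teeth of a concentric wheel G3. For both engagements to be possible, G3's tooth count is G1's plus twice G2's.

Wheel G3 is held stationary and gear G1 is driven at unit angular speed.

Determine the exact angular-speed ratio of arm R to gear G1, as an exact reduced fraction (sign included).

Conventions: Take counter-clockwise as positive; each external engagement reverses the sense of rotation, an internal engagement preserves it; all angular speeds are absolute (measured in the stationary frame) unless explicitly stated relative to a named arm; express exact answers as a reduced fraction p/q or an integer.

3/11

recognized (axles ride arm R): planetary set, 30/25/80 teeth
ring teeth: 30 + 2·25 = 80
30(ω_sun−ω_arm) = −80(ω_ring−ω_arm),  ω_ring = 0, ω_sun = 1
30(1−ω_arm) = −80(0−ω_arm)  ⇒  110·ω_arm = 30  ⇒  ω_arm = 3/11
ω_out/ω_in = 3/11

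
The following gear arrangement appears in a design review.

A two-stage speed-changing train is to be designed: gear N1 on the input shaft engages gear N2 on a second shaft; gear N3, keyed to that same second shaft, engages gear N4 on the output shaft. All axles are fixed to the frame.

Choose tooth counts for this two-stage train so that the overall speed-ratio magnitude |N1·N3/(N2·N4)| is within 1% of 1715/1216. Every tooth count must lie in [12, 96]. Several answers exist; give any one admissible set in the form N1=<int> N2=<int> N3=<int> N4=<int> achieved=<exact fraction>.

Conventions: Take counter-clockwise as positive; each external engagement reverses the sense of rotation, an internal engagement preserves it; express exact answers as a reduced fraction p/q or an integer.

N1=35 N2=16 N3=49 N4=76 achieved=1715/1216

design class (target 1715/1216): fixed-axis compound train
target = 1715/1216 in lowest terms: an exact hit needs N1·N3 = k·1715 and N2·N4 = k·1216 for one integer k, every count in [12, 96]; additionally prefer no 1:1 stage (N1 ≠ N2, N3 ≠ N4)
k = 1: N1·N3 = 1715 = 35·49, N2·N4 = 1216 = 16·76
achieved = 35·49/(16·76) = 1715/1216; |achieved − target| = 0 ≤ 343/24320 ✓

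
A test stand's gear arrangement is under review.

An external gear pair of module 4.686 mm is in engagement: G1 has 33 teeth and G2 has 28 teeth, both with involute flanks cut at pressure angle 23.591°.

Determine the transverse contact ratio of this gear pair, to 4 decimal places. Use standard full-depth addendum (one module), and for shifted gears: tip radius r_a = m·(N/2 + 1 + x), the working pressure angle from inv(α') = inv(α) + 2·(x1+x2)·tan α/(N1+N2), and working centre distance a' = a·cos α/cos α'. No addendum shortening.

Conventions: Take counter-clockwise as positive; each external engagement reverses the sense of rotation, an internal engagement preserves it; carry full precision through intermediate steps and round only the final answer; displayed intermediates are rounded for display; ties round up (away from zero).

1.5194

recognized (one external pair, fixed centres): single-mesh tooth geometry, m = 4.686, N1 = 33, N2 = 28
base radii: r_b1 = 70.857111, r_b2 = 60.121185
tip radii: r_a1 = 82.005000, r_a2 = 70.290000
no profile shift: α' = α, a' = a
action lengths: √(r_a1²−r_b1²) = 41.280623, √(r_a2²−r_b2²) = 36.416029
base pitch p_b = π·m·cos α = 13.491162
CR = (41.280623 + 36.416029 − 142.923000·sin 23.59100°)/13.491162 = 1.519375
contact ratio ≈ 1.5194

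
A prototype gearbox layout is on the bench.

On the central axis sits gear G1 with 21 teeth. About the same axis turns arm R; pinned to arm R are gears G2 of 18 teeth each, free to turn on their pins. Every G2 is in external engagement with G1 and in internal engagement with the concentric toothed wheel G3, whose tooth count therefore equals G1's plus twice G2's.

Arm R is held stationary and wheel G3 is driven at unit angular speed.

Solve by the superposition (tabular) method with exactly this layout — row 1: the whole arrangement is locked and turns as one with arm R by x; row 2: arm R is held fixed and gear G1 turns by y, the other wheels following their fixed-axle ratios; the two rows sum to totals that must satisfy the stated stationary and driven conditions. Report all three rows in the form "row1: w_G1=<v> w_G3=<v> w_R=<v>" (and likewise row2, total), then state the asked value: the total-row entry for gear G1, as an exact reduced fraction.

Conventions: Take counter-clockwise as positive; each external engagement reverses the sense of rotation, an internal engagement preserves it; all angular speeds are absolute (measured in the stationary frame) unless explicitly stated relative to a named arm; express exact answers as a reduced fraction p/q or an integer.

row1: w_G1=0 w_G3=0 w_R=0
row2: w_G1=-19/7 w_G3=1 w_R=0
total: w_G1=-19/7 w_G3=1 w_R=0
asked value: -19/7

class = planetary set [G3 = 21+2·18 = 57; Willis about the carrier]
row 1 (train locked, turned with arm): all members turn x
row 2 — arm fixed, fixed-axis ratios: sun y, ring −(21/57)·y, arm 0
boundary: total ω_arm = x = 0 and total ω_ring = x − (21/57)·y = 1  ⇒  y = -19/7, x = 0
row 2 ring = −(21/57)·(-19/7) = 1
totals (row 1 + row 2): sun 0 + (-19/7) = -19/7, ring 0 + 1 = 1, arm 0 + 0 = 0
asked cell (total, sun) = -19/7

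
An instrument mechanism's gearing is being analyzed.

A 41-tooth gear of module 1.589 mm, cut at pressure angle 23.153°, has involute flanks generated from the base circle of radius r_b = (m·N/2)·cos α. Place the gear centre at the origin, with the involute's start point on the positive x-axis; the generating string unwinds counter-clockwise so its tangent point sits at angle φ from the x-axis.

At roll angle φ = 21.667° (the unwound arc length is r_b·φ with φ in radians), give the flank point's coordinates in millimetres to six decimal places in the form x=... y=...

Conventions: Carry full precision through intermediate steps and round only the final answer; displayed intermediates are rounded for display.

x=32.016502 y=0.532223

topology: single-mesh involute geometry — m = 1.589, N = 41
pitch radius r_p = m·N/2 = 1.589·41/2 = 32.574500
base radius r_b = r_p·cos α = 32.574500·cos 23.153° = 29.950891
roll angle φ = 21.667° = 0.37816049 rad
x = r_b·(cos φ + φ·sin φ) = 32.016502
y = r_b·(sin φ − φ·cos φ) = 0.532223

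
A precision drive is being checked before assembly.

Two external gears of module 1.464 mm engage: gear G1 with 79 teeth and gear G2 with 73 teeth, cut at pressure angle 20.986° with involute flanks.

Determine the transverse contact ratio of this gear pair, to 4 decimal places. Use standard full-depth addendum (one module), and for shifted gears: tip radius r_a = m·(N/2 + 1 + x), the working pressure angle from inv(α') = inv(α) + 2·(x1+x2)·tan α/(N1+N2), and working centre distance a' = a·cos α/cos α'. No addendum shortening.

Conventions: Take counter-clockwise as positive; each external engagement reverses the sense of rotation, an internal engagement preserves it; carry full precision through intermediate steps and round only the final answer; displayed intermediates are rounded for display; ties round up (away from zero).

single-mesh involute tooth geometry (79T engaging 73T at module 1.464)
base radii: r_b1 = 53.992151, r_b2 = 49.891481
tip radii: r_a1 = 59.292000, r_a2 = 54.900000
no profile shift: α' = α, a' = a
action lengths: √(r_a1²−r_b1²) = 24.502834, √(r_a2²−r_b2²) = 22.909607
base pitch p_b = π·m·cos α = 4.294211
CR = (24.502834 + 22.909607 − 111.264000·sin 20.98600°)/4.294211 = 1.761528
contact ratio ≈ 1.7615

1.7615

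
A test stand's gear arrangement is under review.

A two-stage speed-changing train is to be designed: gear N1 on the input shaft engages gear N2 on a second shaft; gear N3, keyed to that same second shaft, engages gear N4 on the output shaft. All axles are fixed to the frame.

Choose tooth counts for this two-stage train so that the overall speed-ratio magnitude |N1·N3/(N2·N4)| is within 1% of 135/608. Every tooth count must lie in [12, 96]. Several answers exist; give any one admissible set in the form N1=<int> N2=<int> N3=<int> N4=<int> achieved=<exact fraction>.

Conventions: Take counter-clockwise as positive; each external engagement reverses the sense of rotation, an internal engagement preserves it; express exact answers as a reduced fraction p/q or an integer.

class = fixed-axis compound train [2-stage, 135/608 wanted]
target = 135/608 in lowest terms: an exact hit needs N1·N3 = k·135 and N2·N4 = k·608 for one integer k, every count in [12, 96]; additionally prefer no 1:1 stage (N1 ≠ N2, N3 ≠ N4)
k = 1: no 1:1-free in-range split of k·135 and k·608 into factor pairs; take k = 2
k = 2: N1·N3 = 270 = 15·18, N2·N4 = 1216 = 16·76
achieved = 15·18/(16·76) = 135/608; |achieved − target| = 0 ≤ 27/12160 ✓

N1=15 N2=16 N3=18 N4=76 achieved=135/608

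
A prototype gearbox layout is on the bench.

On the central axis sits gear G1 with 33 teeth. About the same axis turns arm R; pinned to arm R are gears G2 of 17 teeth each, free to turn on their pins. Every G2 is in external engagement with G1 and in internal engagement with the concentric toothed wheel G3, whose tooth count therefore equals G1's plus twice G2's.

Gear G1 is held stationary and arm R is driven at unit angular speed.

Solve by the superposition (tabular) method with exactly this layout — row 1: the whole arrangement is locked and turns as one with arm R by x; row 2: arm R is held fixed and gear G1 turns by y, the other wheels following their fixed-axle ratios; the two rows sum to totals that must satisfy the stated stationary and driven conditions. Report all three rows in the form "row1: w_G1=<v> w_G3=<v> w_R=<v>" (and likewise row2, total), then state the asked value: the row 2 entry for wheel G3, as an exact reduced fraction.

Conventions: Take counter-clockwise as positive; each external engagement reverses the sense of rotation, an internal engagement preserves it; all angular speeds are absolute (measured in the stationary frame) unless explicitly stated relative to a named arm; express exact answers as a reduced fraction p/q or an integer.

class = planetary set [G3 = 33+2·17 = 67; Willis about the carrier]
row 1 (train locked, turned with arm): all members turn x
row 2: sun turns y, ring = −(33/67)·y, arm 0
boundary: total ω_sun = x + y = 0 and total ω_arm = x = 1  ⇒  y = -1, x = 1
row 2 ring = −(33/67)·(-1) = 33/67
totals (row 1 + row 2): sun 1 + (-1) = 0, ring 1 + 33/67 = 100/67, arm 1 + 0 = 1
asked cell (row2, ring) = 33/67

row1: w_G1=1 w_G3=1 w_R=1
row2: w_G1=-1 w_G3=33/67 w_R=0
total: w_G1=0 w_G3=100/67 w_R=1
asked value: 33/67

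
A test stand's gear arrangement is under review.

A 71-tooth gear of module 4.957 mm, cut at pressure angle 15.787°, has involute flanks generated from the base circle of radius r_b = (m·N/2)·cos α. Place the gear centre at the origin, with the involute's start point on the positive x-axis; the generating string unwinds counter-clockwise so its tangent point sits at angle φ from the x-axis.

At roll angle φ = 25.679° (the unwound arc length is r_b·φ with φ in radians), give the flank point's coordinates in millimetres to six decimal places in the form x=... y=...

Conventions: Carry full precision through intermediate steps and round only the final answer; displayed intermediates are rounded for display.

class = single-mesh tooth geometry [base-circle involute, m = 4.957, 71T]
pitch radius r_p = m·N/2 = 4.957·71/2 = 175.973500
base radius r_b = r_p·cos α = 175.973500·cos 15.787° = 169.335735
roll angle φ = 25.679° = 0.44818310 rad
x = r_b·(cos φ + φ·sin φ) = 185.498246
y = r_b·(sin φ − φ·cos φ) = 4.980180

x=185.498246 y=4.980180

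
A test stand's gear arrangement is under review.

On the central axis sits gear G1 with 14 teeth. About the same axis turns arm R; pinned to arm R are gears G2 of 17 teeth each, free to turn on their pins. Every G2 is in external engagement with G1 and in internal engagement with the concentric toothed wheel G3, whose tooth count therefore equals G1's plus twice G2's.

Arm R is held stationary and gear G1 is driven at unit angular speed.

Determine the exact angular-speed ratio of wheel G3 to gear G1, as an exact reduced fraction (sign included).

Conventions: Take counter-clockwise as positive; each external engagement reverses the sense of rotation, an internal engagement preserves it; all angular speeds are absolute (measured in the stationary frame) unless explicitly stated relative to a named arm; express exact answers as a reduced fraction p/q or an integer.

recognized (axles ride arm R): planetary set, 14/17/48 teeth
ring teeth: 14 + 2·17 = 48
14(ω_sun−ω_arm) = −48(ω_ring−ω_arm),  ω_arm = 0, ω_sun = 1
ω_ring = 0 − (14/48)(1−0) = -7/24
ω_out/ω_in = -7/24

-7/24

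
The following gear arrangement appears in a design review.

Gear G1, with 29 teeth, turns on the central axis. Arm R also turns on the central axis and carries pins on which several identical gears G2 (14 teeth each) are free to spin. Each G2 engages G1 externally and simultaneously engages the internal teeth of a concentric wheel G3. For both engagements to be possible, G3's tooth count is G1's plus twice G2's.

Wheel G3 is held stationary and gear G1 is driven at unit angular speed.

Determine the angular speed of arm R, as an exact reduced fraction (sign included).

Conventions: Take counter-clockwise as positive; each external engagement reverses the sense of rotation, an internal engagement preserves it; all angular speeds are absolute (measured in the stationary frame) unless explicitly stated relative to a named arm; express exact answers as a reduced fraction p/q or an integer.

29/86

recognized (axles ride arm R): planetary set, 29/14/57 teeth
ring teeth: 29 + 2·14 = 57
29(ω_sun−ω_arm) = −57(ω_ring−ω_arm),  ω_ring = 0, ω_sun = 1
29(1−ω_arm) = −57(0−ω_arm)  ⇒  86·ω_arm = 29  ⇒  ω_arm = 29/86
exact speed ratio = 29/86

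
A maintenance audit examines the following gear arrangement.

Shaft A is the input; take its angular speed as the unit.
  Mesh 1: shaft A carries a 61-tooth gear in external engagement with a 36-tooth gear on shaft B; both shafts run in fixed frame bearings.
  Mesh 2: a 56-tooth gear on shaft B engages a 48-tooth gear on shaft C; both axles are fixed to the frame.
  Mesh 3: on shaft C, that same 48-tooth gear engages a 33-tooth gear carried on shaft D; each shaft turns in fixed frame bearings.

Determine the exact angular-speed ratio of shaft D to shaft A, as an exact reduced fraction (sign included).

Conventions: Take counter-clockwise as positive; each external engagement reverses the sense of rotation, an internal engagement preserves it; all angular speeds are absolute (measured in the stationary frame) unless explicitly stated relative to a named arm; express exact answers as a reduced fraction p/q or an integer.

class = fixed-axis compound train [3 meshes; 3 ratios multiply, 3 sense flips]
mesh 1 [61T→36T]: running ratio 61/36, sense −
mesh 2 [56T→48T]: running ratio 427/216, sense +
mesh 3 [48T→33T]: running ratio 854/297, sense −
ω_out/ω_in = -854/297

-854/297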